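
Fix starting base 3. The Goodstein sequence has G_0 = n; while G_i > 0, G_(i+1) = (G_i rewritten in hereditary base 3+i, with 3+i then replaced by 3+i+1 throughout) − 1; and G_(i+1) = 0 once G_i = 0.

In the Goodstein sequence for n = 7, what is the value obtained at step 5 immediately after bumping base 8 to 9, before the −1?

10

(0) 7|_3 = 2·3 + 1 ↦ 2·4 + 1|_4 = 9 ⇒ 8
(1) 8|_4 = 2·4 ↦ 2·5|_5 = 10 ⇒ 9
(2) 9|_5 = 5 + 4 ↦ 6 + 4|_6 = 10 ⇒ 9
(3) 9|_6 = 6 + 3 ↦ 7 + 3|_7 = 10 ⇒ 9
(4) 9|_7 = 7 + 2 ↦ 8 + 2|_8 = 10 ⇒ 9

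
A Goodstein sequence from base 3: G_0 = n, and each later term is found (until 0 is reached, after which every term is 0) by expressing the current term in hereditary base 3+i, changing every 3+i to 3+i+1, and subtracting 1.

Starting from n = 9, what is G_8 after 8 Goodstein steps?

26

[0] 9 ≡ 3^2 (base 3). Lift 4: 16. −1: 15.
[1] 15 ≡ 3·4 + 3 (base 4). Lift 5: 18. −1: 17.
[2] 17 ≡ 3·5 + 2 (base 5). Lift 6: 20. −1: 19.
[3] 19 ≡ 3·6 + 1 (base 6). Lift 7: 22. −1: 21.
[4] 21 ≡ 3·7 (base 7). Lift 8: 24. −1: 23.
[5] 23 ≡ 2·8 + 7 (base 8). Lift 9: 25. −1: 24.
[6] 24 ≡ 2·9 + 6 (base 9). Lift 10: 26. −1: 25.
[7] 25 ≡ 2·10 + 5 (base 10). Lift 11: 27. −1: 26.
[8] 26 ≡ 2·11 + 4 (base 11). Lift 12: 28. −1: 27.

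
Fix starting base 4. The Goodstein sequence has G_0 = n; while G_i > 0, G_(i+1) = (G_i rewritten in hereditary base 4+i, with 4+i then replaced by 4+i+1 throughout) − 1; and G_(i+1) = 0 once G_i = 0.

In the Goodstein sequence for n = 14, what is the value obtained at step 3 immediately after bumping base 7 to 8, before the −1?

22

base 4: 14 = 3·4 + 2; at 5: 3·5 + 2 = 17; next = 16
base 5: 16 = 3·5 + 1; at 6: 3·6 + 1 = 19; next = 18
base 6: 18 = 3·6; at 7: 3·7 = 21; next = 20
base 7: 20 = 2·7 + 6; at 8: 2·8 + 6 = 22; next = 21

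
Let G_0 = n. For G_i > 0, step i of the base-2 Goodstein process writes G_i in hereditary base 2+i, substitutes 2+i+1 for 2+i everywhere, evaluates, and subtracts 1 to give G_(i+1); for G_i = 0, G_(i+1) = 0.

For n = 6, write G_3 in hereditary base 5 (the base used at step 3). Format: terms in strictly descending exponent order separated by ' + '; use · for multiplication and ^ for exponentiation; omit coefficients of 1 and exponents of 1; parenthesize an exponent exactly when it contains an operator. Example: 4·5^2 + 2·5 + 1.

[0] 6 ≡ 2^2 + 2 (base 2). Lift 3: 30. −1: 29.
[1] 29 ≡ 3^3 + 2 (base 3). Lift 4: 258. −1: 257.
[2] 257 ≡ 4^4 + 1 (base 4). Lift 5: 3126. −1: 3125.
[3] 3125 ≡ 5^5 (base 5). Lift 6: 46656. −1: 46655.

5^5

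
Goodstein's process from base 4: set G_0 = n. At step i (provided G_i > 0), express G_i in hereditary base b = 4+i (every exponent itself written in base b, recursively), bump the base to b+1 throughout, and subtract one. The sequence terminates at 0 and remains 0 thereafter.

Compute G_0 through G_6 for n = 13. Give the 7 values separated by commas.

G_0 = 13. HB_4(13) = 3·4 + 1. Bump = 16. G_1 = 15.
G_1 = 15. HB_5(15) = 3·5. Bump = 18. G_2 = 17.
G_2 = 17. HB_6(17) = 2·6 + 5. Bump = 19. G_3 = 18.
G_3 = 18. HB_7(18) = 2·7 + 4. Bump = 20. G_4 = 19.
G_4 = 19. HB_8(19) = 2·8 + 3. Bump = 21. G_5 = 20.
G_5 = 20. HB_9(20) = 2·9 + 2. Bump = 22. G_6 = 21.

13, 15, 17, 18, 19, 20, 21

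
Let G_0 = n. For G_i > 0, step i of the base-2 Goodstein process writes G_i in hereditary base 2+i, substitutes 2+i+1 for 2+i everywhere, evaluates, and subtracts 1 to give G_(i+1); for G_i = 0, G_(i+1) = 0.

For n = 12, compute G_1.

base 2: 12 = 2^(2 + 1) + 2^2; at 3: 3^(3 + 1) + 3^3 = 108; next = 107
base 3: 107 = 3^(3 + 1) + 2·3^2 + 2·3 + 2; at 4: 4^(4 + 1) + 2·4^2 + 2·4 + 2 = 1066; next = 1065

107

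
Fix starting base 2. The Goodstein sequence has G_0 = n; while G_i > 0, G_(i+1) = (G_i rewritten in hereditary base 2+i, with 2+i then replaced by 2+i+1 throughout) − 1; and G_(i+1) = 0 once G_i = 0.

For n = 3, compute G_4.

1

base 2: 3 = 2 + 1; at 3: 3 + 1 = 4; next = 3
base 3: 3 = 3; at 4: 4 = 4; next = 3
base 4: 3 = 3; at 5: 3 = 3; next = 2
base 5: 2 = 2; at 6: 2 = 2; next = 1
base 6: 1 = 1; at 7: 1 = 1; next = 0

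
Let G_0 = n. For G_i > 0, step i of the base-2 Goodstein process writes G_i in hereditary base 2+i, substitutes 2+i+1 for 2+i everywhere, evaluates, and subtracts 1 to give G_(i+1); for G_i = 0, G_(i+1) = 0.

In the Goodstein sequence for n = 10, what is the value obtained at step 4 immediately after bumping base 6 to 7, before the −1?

[0] 10 ≡ 2^(2 + 1) + 2 (base 2). Lift 3: 84. −1: 83.
[1] 83 ≡ 3^(3 + 1) + 2 (base 3). Lift 4: 1026. −1: 1025.
[2] 1025 ≡ 4^(4 + 1) + 1 (base 4). Lift 5: 15626. −1: 15625.
[3] 15625 ≡ 5^(5 + 1) (base 5). Lift 6: 279936. −1: 279935.
[4] 279935 ≡ 5·6^6 + 5·6^5 + 5·6^4 + 5·6^3 + 5·6^2 + 5·6 + 5 (base 6). Lift 7: 4215755. −1: 4215754.

4215755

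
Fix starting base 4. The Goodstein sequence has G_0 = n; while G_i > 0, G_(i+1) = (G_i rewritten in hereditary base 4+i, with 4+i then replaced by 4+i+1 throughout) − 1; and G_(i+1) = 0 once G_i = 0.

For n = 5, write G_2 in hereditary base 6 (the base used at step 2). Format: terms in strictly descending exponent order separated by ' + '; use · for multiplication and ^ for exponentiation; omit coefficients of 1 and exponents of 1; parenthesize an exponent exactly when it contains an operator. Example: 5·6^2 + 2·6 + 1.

base 4: 5 = 4 + 1; at 5: 5 + 1 = 6; next = 5
base 5: 5 = 5; at 6: 6 = 6; next = 5
base 6: 5 = 5; at 7: 5 = 5; next = 4

5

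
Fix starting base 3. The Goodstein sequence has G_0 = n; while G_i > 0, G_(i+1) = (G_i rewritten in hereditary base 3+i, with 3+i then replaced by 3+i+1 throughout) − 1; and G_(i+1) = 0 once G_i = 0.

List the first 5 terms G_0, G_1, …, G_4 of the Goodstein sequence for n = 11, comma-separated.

11, 17, 25, 35, 39

base 3: 11 = 3^2 + 2; at 4: 4^2 + 2 = 18; next = 17
base 4: 17 = 4^2 + 1; at 5: 5^2 + 1 = 26; next = 25
base 5: 25 = 5^2; at 6: 6^2 = 36; next = 35
base 6: 35 = 5·6 + 5; at 7: 5·7 + 5 = 40; next = 39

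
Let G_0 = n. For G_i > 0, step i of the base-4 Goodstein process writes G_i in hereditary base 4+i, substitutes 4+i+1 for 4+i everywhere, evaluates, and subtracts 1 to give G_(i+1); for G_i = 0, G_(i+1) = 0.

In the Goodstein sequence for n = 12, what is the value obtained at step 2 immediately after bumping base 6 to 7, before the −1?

i=0: 12 = 3·4 (b=4); 4→5: 3·5 = 15; 15−1 = 14
i=1: 14 = 2·5 + 4 (b=5); 5→6: 2·6 + 4 = 16; 16−1 = 15
i=2: 15 = 2·6 + 3 (b=6); 6→7: 2·7 + 3 = 17; 17−1 = 16

17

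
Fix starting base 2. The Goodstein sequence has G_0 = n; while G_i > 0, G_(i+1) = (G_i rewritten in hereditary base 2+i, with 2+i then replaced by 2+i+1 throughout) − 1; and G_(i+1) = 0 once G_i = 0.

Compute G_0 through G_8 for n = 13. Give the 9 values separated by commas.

13, 108, 1279, 16092, 280711, 5765998, 134219479, 3486786855, 100000003325

G_0=13  [base 2] 2^(2 + 1) + 2^2 + 1  →[2↦3]→  3^(3 + 1) + 3^3 + 1 = 109  −1 ⇒ G_1=108
G_1=108  [base 3] 3^(3 + 1) + 3^3  →[3↦4]→  4^(4 + 1) + 4^4 = 1280  −1 ⇒ G_2=1279
G_2=1279  [base 4] 4^(4 + 1) + 3·4^3 + 3·4^2 + 3·4 + 3  →[4↦5]→  5^(5 + 1) + 3·5^3 + 3·5^2 + 3·5 + 3 = 16093  −1 ⇒ G_3=16092
G_3=16092  [base 5] 5^(5 + 1) + 3·5^3 + 3·5^2 + 3·5 + 2  →[5↦6]→  6^(6 + 1) + 3·6^3 + 3·6^2 + 3·6 + 2 = 280712  −1 ⇒ G_4=280711
G_4=280711  [base 6] 6^(6 + 1) + 3·6^3 + 3·6^2 + 3·6 + 1  →[6↦7]→  7^(7 + 1) + 3·7^3 + 3·7^2 + 3·7 + 1 = 5765999  −1 ⇒ G_5=5765998
G_5=5765998  [base 7] 7^(7 + 1) + 3·7^3 + 3·7^2 + 3·7  →[7↦8]→  8^(8 + 1) + 3·8^3 + 3·8^2 + 3·8 = 134219480  −1 ⇒ G_6=134219479
G_6=134219479  [base 8] 8^(8 + 1) + 3·8^3 + 3·8^2 + 2·8 + 7  →[8↦9]→  9^(9 + 1) + 3·9^3 + 3·9^2 + 2·9 + 7 = 3486786856  −1 ⇒ G_7=3486786855
G_7=3486786855  [base 9] 9^(9 + 1) + 3·9^3 + 3·9^2 + 2·9 + 6  →[9↦10]→  10^(10 + 1) + 3·10^3 + 3·10^2 + 2·10 + 6 = 100000003326  −1 ⇒ G_8=100000003325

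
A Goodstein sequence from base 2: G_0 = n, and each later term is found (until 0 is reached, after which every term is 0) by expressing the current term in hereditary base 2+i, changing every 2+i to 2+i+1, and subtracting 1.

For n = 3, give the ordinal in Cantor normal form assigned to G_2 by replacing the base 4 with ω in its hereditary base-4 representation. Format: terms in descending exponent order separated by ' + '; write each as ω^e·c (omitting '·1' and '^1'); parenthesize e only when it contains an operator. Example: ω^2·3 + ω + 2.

3

(0) 3|_2 = 2 + 1 ↦ 3 + 1|_3 = 4 ⇒ 3
(1) 3|_3 = 3 ↦ 4|_4 = 4 ⇒ 3
(2) 3|_4 = 3 ↦ 3|_5 = 3 ⇒ 2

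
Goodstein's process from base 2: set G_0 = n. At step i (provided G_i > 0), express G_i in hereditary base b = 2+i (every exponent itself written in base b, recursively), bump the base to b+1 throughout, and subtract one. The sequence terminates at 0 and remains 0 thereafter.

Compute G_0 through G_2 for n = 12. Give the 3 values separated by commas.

12, 107, 1065

step 0: 12 = 2^(2 + 1) + 2^2; sub 3 for 2: 3^(3 + 1) + 3^3; = 108; G_1 = 108−1 = 107
step 1: 107 = 3^(3 + 1) + 2·3^2 + 2·3 + 2; sub 4 for 3: 4^(4 + 1) + 2·4^2 + 2·4 + 2; = 1066; G_2 = 1066−1 = 1065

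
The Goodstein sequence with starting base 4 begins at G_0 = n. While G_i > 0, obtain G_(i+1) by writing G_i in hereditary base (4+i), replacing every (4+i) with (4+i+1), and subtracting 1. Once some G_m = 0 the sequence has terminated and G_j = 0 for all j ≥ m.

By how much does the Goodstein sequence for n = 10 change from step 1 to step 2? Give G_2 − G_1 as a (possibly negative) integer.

[0] 10 ≡ 2·4 + 2 (base 4). Lift 5: 12. −1: 11.
[1] 11 ≡ 2·5 + 1 (base 5). Lift 6: 13. −1: 12.

1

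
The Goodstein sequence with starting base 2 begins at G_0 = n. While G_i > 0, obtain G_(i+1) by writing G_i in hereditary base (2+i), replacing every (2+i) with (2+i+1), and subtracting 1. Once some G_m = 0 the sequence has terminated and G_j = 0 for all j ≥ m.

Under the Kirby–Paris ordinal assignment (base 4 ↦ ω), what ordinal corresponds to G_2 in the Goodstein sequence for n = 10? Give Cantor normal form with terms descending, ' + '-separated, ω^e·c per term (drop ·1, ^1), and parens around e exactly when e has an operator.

ω^(ω + 1) + 1

i=0: 10 = 2^(2 + 1) + 2 (b=2); 2→3: 3^(3 + 1) + 3 = 84; 84−1 = 83
i=1: 83 = 3^(3 + 1) + 2 (b=3); 3→4: 4^(4 + 1) + 2 = 1026; 1026−1 = 1025
i=2: 1025 = 4^(4 + 1) + 1 (b=4); 4→5: 5^(5 + 1) + 1 = 15626; 15626−1 = 15625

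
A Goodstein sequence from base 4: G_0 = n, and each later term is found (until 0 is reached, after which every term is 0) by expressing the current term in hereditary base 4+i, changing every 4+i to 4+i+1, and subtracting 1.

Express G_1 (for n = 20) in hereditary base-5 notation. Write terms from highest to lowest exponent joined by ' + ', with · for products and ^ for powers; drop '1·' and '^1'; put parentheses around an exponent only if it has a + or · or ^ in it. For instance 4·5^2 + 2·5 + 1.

20 —HB4→ 4^2 + 4 —bump→ 5^2 + 5 = 30 —(−1)→ 29
29 —HB5→ 5^2 + 4 —bump→ 6^2 + 4 = 40 —(−1)→ 39

5^2 + 4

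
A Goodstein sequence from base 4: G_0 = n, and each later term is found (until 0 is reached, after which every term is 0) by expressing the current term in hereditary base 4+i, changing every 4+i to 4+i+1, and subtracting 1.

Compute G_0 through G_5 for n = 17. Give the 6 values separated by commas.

17, 25, 35, 39, 43, 47

step 0: 17 = 4^2 + 1; sub 5 for 4: 5^2 + 1; = 26; G_1 = 26−1 = 25
step 1: 25 = 5^2; sub 6 for 5: 6^2; = 36; G_2 = 36−1 = 35
step 2: 35 = 5·6 + 5; sub 7 for 6: 5·7 + 5; = 40; G_3 = 40−1 = 39
step 3: 39 = 5·7 + 4; sub 8 for 7: 5·8 + 4; = 44; G_4 = 44−1 = 43
step 4: 43 = 5·8 + 3; sub 9 for 8: 5·9 + 3; = 48; G_5 = 48−1 = 47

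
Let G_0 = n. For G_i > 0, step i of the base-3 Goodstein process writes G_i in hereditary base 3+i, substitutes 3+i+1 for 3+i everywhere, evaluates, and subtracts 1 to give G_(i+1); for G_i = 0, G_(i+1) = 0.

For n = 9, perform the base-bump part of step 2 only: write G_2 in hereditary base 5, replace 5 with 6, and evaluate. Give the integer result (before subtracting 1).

20

G_0 = 9. HB_3(9) = 3^2. Bump = 16. G_1 = 15.
G_1 = 15. HB_4(15) = 3·4 + 3. Bump = 18. G_2 = 17.
G_2 = 17. HB_5(17) = 3·5 + 2. Bump = 20. G_3 = 19.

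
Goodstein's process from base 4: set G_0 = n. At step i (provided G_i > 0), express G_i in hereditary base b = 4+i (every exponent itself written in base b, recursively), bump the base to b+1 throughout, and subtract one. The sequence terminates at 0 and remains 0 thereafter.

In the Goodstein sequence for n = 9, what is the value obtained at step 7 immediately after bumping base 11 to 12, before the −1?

i=0: 9 = 2·4 + 1 (b=4); 4→5: 2·5 + 1 = 11; 11−1 = 10
i=1: 10 = 2·5 (b=5); 5→6: 2·6 = 12; 12−1 = 11
i=2: 11 = 6 + 5 (b=6); 6→7: 7 + 5 = 12; 12−1 = 11
i=3: 11 = 7 + 4 (b=7); 7→8: 8 + 4 = 12; 12−1 = 11
i=4: 11 = 8 + 3 (b=8); 8→9: 9 + 3 = 12; 12−1 = 11
i=5: 11 = 9 + 2 (b=9); 9→10: 10 + 2 = 12; 12−1 = 11
i=6: 11 = 10 + 1 (b=10); 10→11: 11 + 1 = 12; 12−1 = 11
i=7: 11 = 11 (b=11); 11→12: 12 = 12; 12−1 = 11

12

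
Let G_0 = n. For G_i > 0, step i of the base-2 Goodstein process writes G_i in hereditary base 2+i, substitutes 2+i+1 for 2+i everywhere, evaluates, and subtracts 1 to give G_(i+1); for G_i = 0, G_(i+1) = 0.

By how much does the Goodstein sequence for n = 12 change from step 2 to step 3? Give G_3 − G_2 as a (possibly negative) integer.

base 2: 12 = 2^(2 + 1) + 2^2; at 3: 3^(3 + 1) + 3^3 = 108; next = 107
base 3: 107 = 3^(3 + 1) + 2·3^2 + 2·3 + 2; at 4: 4^(4 + 1) + 2·4^2 + 2·4 + 2 = 1066; next = 1065
base 4: 1065 = 4^(4 + 1) + 2·4^2 + 2·4 + 1; at 5: 5^(5 + 1) + 2·5^2 + 2·5 + 1 = 15686; next = 15685

14620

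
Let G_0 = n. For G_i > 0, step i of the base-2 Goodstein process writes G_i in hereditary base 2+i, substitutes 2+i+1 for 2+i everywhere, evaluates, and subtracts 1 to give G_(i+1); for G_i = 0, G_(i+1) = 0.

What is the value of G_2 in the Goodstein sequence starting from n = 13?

step 0: 13 = 2^(2 + 1) + 2^2 + 1; sub 3 for 2: 3^(3 + 1) + 3^3 + 1; = 109; G_1 = 109−1 = 108
step 1: 108 = 3^(3 + 1) + 3^3; sub 4 for 3: 4^(4 + 1) + 4^4; = 1280; G_2 = 1280−1 = 1279
step 2: 1279 = 4^(4 + 1) + 3·4^3 + 3·4^2 + 3·4 + 3; sub 5 for 4: 5^(5 + 1) + 3·5^3 + 3·5^2 + 3·5 + 3; = 16093; G_3 = 16093−1 = 16092

1279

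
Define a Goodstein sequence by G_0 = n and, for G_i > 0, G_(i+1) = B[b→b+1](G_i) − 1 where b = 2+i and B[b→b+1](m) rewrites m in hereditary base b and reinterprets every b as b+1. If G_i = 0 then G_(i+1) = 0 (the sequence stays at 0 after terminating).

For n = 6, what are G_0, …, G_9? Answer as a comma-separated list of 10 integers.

[0] 6 ≡ 2^2 + 2 (base 2). Lift 3: 30. −1: 29.
[1] 29 ≡ 3^3 + 2 (base 3). Lift 4: 258. −1: 257.
[2] 257 ≡ 4^4 + 1 (base 4). Lift 5: 3126. −1: 3125.
[3] 3125 ≡ 5^5 (base 5). Lift 6: 46656. −1: 46655.
[4] 46655 ≡ 5·6^5 + 5·6^4 + 5·6^3 + 5·6^2 + 5·6 + 5 (base 6). Lift 7: 98040. −1: 98039.
[5] 98039 ≡ 5·7^5 + 5·7^4 + 5·7^3 + 5·7^2 + 5·7 + 4 (base 7). Lift 8: 187244. −1: 187243.
[6] 187243 ≡ 5·8^5 + 5·8^4 + 5·8^3 + 5·8^2 + 5·8 + 3 (base 8). Lift 9: 332148. −1: 332147.
[7] 332147 ≡ 5·9^5 + 5·9^4 + 5·9^3 + 5·9^2 + 5·9 + 2 (base 9). Lift 10: 555552. −1: 555551.
[8] 555551 ≡ 5·10^5 + 5·10^4 + 5·10^3 + 5·10^2 + 5·10 + 1 (base 10). Lift 11: 885776. −1: 885775.

6, 29, 257, 3125, 46655, 98039, 187243, 332147, 555551, 885775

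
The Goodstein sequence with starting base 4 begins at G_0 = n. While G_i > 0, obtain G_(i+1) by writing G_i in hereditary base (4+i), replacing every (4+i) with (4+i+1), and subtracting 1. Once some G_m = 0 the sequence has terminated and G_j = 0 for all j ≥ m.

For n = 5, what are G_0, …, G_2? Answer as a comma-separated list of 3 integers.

5, 5, 5

5 —HB4→ 4 + 1 —bump→ 5 + 1 = 6 —(−1)→ 5
5 —HB5→ 5 —bump→ 6 = 6 —(−1)→ 5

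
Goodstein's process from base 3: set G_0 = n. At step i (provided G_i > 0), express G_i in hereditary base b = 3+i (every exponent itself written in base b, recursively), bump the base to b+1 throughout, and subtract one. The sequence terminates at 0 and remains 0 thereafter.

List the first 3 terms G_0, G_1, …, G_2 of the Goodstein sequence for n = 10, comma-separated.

[0] 10 ≡ 3^2 + 1 (base 3). Lift 4: 17. −1: 16.
[1] 16 ≡ 4^2 (base 4). Lift 5: 25. −1: 24.

10, 16, 24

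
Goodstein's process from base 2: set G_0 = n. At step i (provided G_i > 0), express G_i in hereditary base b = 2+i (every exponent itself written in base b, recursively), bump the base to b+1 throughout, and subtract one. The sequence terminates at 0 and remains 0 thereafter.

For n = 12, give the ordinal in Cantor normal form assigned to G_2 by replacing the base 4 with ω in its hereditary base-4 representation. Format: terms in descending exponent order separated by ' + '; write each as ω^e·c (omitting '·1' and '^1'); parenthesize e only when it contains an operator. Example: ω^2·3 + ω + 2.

ω^(ω + 1) + ω^2·2 + ω·2 + 1

G_0 = 12. HB_2(12) = 2^(2 + 1) + 2^2. Bump = 108. G_1 = 107.
G_1 = 107. HB_3(107) = 3^(3 + 1) + 2·3^2 + 2·3 + 2. Bump = 1066. G_2 = 1065.
G_2 = 1065. HB_4(1065) = 4^(4 + 1) + 2·4^2 + 2·4 + 1. Bump = 15686. G_3 = 15685.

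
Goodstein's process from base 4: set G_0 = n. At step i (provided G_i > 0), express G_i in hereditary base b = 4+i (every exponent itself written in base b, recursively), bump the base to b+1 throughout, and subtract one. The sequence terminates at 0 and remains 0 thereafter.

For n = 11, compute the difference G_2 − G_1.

G_0=11  [base 4] 2·4 + 3  →[4↦5]→  2·5 + 3 = 13  −1 ⇒ G_1=12
G_1=12  [base 5] 2·5 + 2  →[5↦6]→  2·6 + 2 = 14  −1 ⇒ G_2=13

1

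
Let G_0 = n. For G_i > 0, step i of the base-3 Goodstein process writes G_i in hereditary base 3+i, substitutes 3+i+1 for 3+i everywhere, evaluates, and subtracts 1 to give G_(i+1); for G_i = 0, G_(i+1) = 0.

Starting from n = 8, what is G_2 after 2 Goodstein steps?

10

base 3: 8 = 2·3 + 2; at 4: 2·4 + 2 = 10; next = 9
base 4: 9 = 2·4 + 1; at 5: 2·5 + 1 = 11; next = 10
base 5: 10 = 2·5; at 6: 2·6 = 12; next = 11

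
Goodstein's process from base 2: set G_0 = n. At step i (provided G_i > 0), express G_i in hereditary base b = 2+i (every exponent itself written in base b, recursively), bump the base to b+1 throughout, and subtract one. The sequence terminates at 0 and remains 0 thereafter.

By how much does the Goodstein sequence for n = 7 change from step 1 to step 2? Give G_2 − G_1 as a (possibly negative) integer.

229

[0] 7 ≡ 2^2 + 2 + 1 (base 2). Lift 3: 31. −1: 30.
[1] 30 ≡ 3^3 + 3 (base 3). Lift 4: 260. −1: 259.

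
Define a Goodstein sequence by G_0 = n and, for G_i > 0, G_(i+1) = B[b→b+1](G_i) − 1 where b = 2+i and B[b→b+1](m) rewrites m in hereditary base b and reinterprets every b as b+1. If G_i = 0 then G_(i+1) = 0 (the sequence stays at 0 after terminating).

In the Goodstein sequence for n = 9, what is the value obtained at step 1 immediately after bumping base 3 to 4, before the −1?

1024

G_0=9  [base 2] 2^(2 + 1) + 1  →[2↦3]→  3^(3 + 1) + 1 = 82  −1 ⇒ G_1=81
G_1=81  [base 3] 3^(3 + 1)  →[3↦4]→  4^(4 + 1) = 1024  −1 ⇒ G_2=1023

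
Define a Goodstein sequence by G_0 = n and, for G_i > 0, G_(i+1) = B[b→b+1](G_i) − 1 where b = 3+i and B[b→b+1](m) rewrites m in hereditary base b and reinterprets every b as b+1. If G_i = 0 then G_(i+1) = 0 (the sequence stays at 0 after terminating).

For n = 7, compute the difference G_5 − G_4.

0

7 —HB3→ 2·3 + 1 —bump→ 2·4 + 1 = 9 —(−1)→ 8
8 —HB4→ 2·4 —bump→ 2·5 = 10 —(−1)→ 9
9 —HB5→ 5 + 4 —bump→ 6 + 4 = 10 —(−1)→ 9
9 —HB6→ 6 + 3 —bump→ 7 + 3 = 10 —(−1)→ 9
9 —HB7→ 7 + 2 —bump→ 8 + 2 = 10 —(−1)→ 9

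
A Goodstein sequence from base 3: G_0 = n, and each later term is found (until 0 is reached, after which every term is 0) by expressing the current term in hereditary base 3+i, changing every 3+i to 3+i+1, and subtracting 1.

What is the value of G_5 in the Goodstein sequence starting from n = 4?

1

base 3: 4 = 3 + 1; at 4: 4 + 1 = 5; next = 4
base 4: 4 = 4; at 5: 5 = 5; next = 4
base 5: 4 = 4; at 6: 4 = 4; next = 3
base 6: 3 = 3; at 7: 3 = 3; next = 2
base 7: 2 = 2; at 8: 2 = 2; next = 1
base 8: 1 = 1; at 9: 1 = 1; next = 0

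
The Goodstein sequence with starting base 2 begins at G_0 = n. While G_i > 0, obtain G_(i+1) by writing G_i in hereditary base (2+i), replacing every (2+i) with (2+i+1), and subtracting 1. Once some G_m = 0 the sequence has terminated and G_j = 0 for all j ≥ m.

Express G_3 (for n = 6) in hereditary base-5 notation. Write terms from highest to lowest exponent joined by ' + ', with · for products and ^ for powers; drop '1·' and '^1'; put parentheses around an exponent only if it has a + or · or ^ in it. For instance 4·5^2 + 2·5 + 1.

base 2: 6 = 2^2 + 2; at 3: 3^3 + 3 = 30; next = 29
base 3: 29 = 3^3 + 2; at 4: 4^4 + 2 = 258; next = 257
base 4: 257 = 4^4 + 1; at 5: 5^5 + 1 = 3126; next = 3125
base 5: 3125 = 5^5; at 6: 6^6 = 46656; next = 46655

5^5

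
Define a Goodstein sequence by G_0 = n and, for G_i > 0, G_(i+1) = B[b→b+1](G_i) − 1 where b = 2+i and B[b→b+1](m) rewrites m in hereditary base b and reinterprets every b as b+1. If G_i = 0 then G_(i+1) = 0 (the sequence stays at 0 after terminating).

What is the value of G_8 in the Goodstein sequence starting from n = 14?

100000555551

base 2: 14 = 2^(2 + 1) + 2^2 + 2; at 3: 3^(3 + 1) + 3^3 + 3 = 111; next = 110
base 3: 110 = 3^(3 + 1) + 3^3 + 2; at 4: 4^(4 + 1) + 4^4 + 2 = 1282; next = 1281
base 4: 1281 = 4^(4 + 1) + 4^4 + 1; at 5: 5^(5 + 1) + 5^5 + 1 = 18751; next = 18750
base 5: 18750 = 5^(5 + 1) + 5^5; at 6: 6^(6 + 1) + 6^6 = 326592; next = 326591
base 6: 326591 = 6^(6 + 1) + 5·6^5 + 5·6^4 + 5·6^3 + 5·6^2 + 5·6 + 5; at 7: 7^(7 + 1) + 5·7^5 + 5·7^4 + 5·7^3 + 5·7^2 + 5·7 + 5 = 5862841; next = 5862840
base 7: 5862840 = 7^(7 + 1) + 5·7^5 + 5·7^4 + 5·7^3 + 5·7^2 + 5·7 + 4; at 8: 8^(8 + 1) + 5·8^5 + 5·8^4 + 5·8^3 + 5·8^2 + 5·8 + 4 = 134404972; next = 134404971
base 8: 134404971 = 8^(8 + 1) + 5·8^5 + 5·8^4 + 5·8^3 + 5·8^2 + 5·8 + 3; at 9: 9^(9 + 1) + 5·9^5 + 5·9^4 + 5·9^3 + 5·9^2 + 5·9 + 3 = 3487116549; next = 3487116548
base 9: 3487116548 = 9^(9 + 1) + 5·9^5 + 5·9^4 + 5·9^3 + 5·9^2 + 5·9 + 2; at 10: 10^(10 + 1) + 5·10^5 + 5·10^4 + 5·10^3 + 5·10^2 + 5·10 + 2 = 100000555552; next = 100000555551
base 10: 100000555551 = 10^(10 + 1) + 5·10^5 + 5·10^4 + 5·10^3 + 5·10^2 + 5·10 + 1; at 11: 11^(11 + 1) + 5·11^5 + 5·11^4 + 5·11^3 + 5·11^2 + 5·11 + 1 = 3138429262497; next = 3138429262496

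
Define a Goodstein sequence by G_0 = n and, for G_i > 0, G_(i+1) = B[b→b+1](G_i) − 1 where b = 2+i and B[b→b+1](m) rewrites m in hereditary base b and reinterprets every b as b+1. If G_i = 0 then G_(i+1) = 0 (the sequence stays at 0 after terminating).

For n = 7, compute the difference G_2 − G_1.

229

i=0: 7 = 2^2 + 2 + 1 (b=2); 2→3: 3^3 + 3 + 1 = 31; 31−1 = 30
i=1: 30 = 3^3 + 3 (b=3); 3→4: 4^4 + 4 = 260; 260−1 = 259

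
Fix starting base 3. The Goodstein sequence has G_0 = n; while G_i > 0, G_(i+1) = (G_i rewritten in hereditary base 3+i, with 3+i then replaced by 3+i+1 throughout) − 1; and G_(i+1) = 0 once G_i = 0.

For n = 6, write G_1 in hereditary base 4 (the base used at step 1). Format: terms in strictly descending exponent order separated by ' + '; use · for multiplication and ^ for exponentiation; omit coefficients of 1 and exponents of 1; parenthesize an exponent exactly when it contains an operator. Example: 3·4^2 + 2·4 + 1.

4 + 3

6 —HB3→ 2·3 —bump→ 2·4 = 8 —(−1)→ 7
7 —HB4→ 4 + 3 —bump→ 5 + 3 = 8 —(−1)→ 7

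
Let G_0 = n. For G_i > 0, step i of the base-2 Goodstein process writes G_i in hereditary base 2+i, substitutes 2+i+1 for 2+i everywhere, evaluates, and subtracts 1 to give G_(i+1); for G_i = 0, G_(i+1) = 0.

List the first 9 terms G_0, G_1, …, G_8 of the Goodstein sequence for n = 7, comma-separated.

7, 30, 259, 3127, 46657, 823543, 16777215, 37665879, 77777775

G_0=7  [base 2] 2^2 + 2 + 1  →[2↦3]→  3^3 + 3 + 1 = 31  −1 ⇒ G_1=30
G_1=30  [base 3] 3^3 + 3  →[3↦4]→  4^4 + 4 = 260  −1 ⇒ G_2=259
G_2=259  [base 4] 4^4 + 3  →[4↦5]→  5^5 + 3 = 3128  −1 ⇒ G_3=3127
G_3=3127  [base 5] 5^5 + 2  →[5↦6]→  6^6 + 2 = 46658  −1 ⇒ G_4=46657
G_4=46657  [base 6] 6^6 + 1  →[6↦7]→  7^7 + 1 = 823544  −1 ⇒ G_5=823543
G_5=823543  [base 7] 7^7  →[7↦8]→  8^8 = 16777216  −1 ⇒ G_6=16777215
G_6=16777215  [base 8] 7·8^7 + 7·8^6 + 7·8^5 + 7·8^4 + 7·8^3 + 7·8^2 + 7·8 + 7  →[8↦9]→  7·9^7 + 7·9^6 + 7·9^5 + 7·9^4 + 7·9^3 + 7·9^2 + 7·9 + 7 = 37665880  −1 ⇒ G_7=37665879
G_7=37665879  [base 9] 7·9^7 + 7·9^6 + 7·9^5 + 7·9^4 + 7·9^3 + 7·9^2 + 7·9 + 6  →[9↦10]→  7·10^7 + 7·10^6 + 7·10^5 + 7·10^4 + 7·10^3 + 7·10^2 + 7·10 + 6 = 77777776  −1 ⇒ G_8=77777775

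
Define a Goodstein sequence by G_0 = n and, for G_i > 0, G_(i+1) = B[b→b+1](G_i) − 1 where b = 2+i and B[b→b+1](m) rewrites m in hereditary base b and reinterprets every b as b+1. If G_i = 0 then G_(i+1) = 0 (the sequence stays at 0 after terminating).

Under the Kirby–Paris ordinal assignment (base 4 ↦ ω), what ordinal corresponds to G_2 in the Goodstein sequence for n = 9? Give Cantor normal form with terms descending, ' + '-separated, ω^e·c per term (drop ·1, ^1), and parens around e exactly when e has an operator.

(0) 9|_2 = 2^(2 + 1) + 1 ↦ 3^(3 + 1) + 1|_3 = 82 ⇒ 81
(1) 81|_3 = 3^(3 + 1) ↦ 4^(4 + 1)|_4 = 1024 ⇒ 1023
(2) 1023|_4 = 3·4^4 + 3·4^3 + 3·4^2 + 3·4 + 3 ↦ 3·5^5 + 3·5^3 + 3·5^2 + 3·5 + 3|_5 = 9843 ⇒ 9842

ω^ω·3 + ω^3·3 + ω^2·3 + ω·3 + 3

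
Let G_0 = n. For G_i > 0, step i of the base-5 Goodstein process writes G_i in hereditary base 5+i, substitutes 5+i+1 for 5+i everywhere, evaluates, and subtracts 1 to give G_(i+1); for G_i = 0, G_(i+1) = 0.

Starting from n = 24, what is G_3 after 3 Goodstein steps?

33

i=0: 24 = 4·5 + 4 (b=5); 5→6: 4·6 + 4 = 28; 28−1 = 27
i=1: 27 = 4·6 + 3 (b=6); 6→7: 4·7 + 3 = 31; 31−1 = 30
i=2: 30 = 4·7 + 2 (b=7); 7→8: 4·8 + 2 = 34; 34−1 = 33
i=3: 33 = 4·8 + 1 (b=8); 8→9: 4·9 + 1 = 37; 37−1 = 36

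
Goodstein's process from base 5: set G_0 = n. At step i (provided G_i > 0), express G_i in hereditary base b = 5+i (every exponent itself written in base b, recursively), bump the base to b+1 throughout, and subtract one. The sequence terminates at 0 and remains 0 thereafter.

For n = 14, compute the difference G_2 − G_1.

1

step 0: 14 = 2·5 + 4; sub 6 for 5: 2·6 + 4; = 16; G_1 = 16−1 = 15
step 1: 15 = 2·6 + 3; sub 7 for 6: 2·7 + 3; = 17; G_2 = 17−1 = 16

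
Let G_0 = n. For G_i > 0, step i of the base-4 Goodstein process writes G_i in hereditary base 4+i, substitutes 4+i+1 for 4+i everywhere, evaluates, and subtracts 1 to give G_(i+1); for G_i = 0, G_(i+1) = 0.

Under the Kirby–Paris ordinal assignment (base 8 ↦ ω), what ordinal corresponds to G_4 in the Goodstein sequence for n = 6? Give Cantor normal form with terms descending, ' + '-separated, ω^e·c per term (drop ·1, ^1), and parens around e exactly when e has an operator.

G_0 = 6. HB_4(6) = 4 + 2. Bump = 7. G_1 = 6.
G_1 = 6. HB_5(6) = 5 + 1. Bump = 7. G_2 = 6.
G_2 = 6. HB_6(6) = 6. Bump = 7. G_3 = 6.
G_3 = 6. HB_7(6) = 6. Bump = 6. G_4 = 5.

5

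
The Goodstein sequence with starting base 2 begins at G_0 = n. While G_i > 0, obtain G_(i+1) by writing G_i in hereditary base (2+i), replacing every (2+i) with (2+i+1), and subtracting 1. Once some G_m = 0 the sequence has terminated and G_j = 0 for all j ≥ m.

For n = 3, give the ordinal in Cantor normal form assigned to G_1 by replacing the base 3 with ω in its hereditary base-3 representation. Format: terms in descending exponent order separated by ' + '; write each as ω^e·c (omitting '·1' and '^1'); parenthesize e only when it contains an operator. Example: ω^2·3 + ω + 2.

G_0=3  [base 2] 2 + 1  →[2↦3]→  3 + 1 = 4  −1 ⇒ G_1=3
G_1=3  [base 3] 3  →[3↦4]→  4 = 4  −1 ⇒ G_2=3

ω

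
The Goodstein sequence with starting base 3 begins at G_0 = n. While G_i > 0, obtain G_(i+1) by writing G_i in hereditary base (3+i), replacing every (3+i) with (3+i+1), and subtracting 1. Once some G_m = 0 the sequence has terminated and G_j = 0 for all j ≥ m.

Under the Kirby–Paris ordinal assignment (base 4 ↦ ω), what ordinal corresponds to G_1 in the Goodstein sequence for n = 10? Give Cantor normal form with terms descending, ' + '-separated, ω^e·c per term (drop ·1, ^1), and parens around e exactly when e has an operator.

i=0: 10 = 3^2 + 1 (b=3); 3→4: 4^2 + 1 = 17; 17−1 = 16
i=1: 16 = 4^2 (b=4); 4→5: 5^2 = 25; 25−1 = 24

ω^2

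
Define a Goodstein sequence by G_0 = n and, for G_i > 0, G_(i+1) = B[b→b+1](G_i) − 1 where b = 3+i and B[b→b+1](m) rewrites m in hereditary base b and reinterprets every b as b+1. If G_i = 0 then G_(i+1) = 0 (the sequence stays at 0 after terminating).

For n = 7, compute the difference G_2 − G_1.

1

base 3: 7 = 2·3 + 1; at 4: 2·4 + 1 = 9; next = 8
base 4: 8 = 2·4; at 5: 2·5 = 10; next = 9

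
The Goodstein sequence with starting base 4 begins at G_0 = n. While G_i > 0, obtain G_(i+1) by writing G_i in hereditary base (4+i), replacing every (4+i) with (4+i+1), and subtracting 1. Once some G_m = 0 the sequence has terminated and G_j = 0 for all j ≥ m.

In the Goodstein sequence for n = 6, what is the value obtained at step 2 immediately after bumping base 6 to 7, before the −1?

[0] 6 ≡ 4 + 2 (base 4). Lift 5: 7. −1: 6.
[1] 6 ≡ 5 + 1 (base 5). Lift 6: 7. −1: 6.

7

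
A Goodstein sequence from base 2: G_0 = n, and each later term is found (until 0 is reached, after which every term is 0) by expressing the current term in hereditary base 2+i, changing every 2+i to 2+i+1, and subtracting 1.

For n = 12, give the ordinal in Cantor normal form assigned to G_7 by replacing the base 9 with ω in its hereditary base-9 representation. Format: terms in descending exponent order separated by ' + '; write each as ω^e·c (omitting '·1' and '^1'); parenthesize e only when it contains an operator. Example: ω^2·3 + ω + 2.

ω^(ω + 1) + ω^2·2 + ω + 2

i=0: 12 = 2^(2 + 1) + 2^2 (b=2); 2→3: 3^(3 + 1) + 3^3 = 108; 108−1 = 107
i=1: 107 = 3^(3 + 1) + 2·3^2 + 2·3 + 2 (b=3); 3→4: 4^(4 + 1) + 2·4^2 + 2·4 + 2 = 1066; 1066−1 = 1065
i=2: 1065 = 4^(4 + 1) + 2·4^2 + 2·4 + 1 (b=4); 4→5: 5^(5 + 1) + 2·5^2 + 2·5 + 1 = 15686; 15686−1 = 15685
i=3: 15685 = 5^(5 + 1) + 2·5^2 + 2·5 (b=5); 5→6: 6^(6 + 1) + 2·6^2 + 2·6 = 280020; 280020−1 = 280019
i=4: 280019 = 6^(6 + 1) + 2·6^2 + 6 + 5 (b=6); 6→7: 7^(7 + 1) + 2·7^2 + 7 + 5 = 5764911; 5764911−1 = 5764910
i=5: 5764910 = 7^(7 + 1) + 2·7^2 + 7 + 4 (b=7); 7→8: 8^(8 + 1) + 2·8^2 + 8 + 4 = 134217868; 134217868−1 = 134217867
i=6: 134217867 = 8^(8 + 1) + 2·8^2 + 8 + 3 (b=8); 8→9: 9^(9 + 1) + 2·9^2 + 9 + 3 = 3486784575; 3486784575−1 = 3486784574
i=7: 3486784574 = 9^(9 + 1) + 2·9^2 + 9 + 2 (b=9); 9→10: 10^(10 + 1) + 2·10^2 + 10 + 2 = 100000000212; 100000000212−1 = 100000000211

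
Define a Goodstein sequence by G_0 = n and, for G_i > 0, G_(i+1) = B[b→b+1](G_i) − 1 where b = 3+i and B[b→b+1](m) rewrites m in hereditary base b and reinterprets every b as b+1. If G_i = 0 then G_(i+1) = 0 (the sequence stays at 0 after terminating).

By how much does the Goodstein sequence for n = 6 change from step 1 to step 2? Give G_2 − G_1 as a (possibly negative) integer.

0

(0) 6|_3 = 2·3 ↦ 2·4|_4 = 8 ⇒ 7
(1) 7|_4 = 4 + 3 ↦ 5 + 3|_5 = 8 ⇒ 7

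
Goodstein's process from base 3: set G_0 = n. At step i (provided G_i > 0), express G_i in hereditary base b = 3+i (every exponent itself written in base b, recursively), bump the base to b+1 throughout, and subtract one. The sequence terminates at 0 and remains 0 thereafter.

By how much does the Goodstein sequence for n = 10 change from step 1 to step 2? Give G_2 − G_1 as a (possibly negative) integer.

8

base 3: 10 = 3^2 + 1; at 4: 4^2 + 1 = 17; next = 16
base 4: 16 = 4^2; at 5: 5^2 = 25; next = 24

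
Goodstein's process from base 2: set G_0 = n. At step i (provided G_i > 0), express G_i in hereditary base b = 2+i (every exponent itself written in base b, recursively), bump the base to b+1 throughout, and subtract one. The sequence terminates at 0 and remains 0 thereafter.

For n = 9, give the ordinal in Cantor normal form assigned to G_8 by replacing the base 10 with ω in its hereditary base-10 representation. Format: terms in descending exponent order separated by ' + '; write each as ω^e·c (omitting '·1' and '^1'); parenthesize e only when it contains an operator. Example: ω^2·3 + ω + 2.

i=0: 9 = 2^(2 + 1) + 1 (b=2); 2→3: 3^(3 + 1) + 1 = 82; 82−1 = 81
i=1: 81 = 3^(3 + 1) (b=3); 3→4: 4^(4 + 1) = 1024; 1024−1 = 1023
i=2: 1023 = 3·4^4 + 3·4^3 + 3·4^2 + 3·4 + 3 (b=4); 4→5: 3·5^5 + 3·5^3 + 3·5^2 + 3·5 + 3 = 9843; 9843−1 = 9842
i=3: 9842 = 3·5^5 + 3·5^3 + 3·5^2 + 3·5 + 2 (b=5); 5→6: 3·6^6 + 3·6^3 + 3·6^2 + 3·6 + 2 = 140744; 140744−1 = 140743
i=4: 140743 = 3·6^6 + 3·6^3 + 3·6^2 + 3·6 + 1 (b=6); 6→7: 3·7^7 + 3·7^3 + 3·7^2 + 3·7 + 1 = 2471827; 2471827−1 = 2471826
i=5: 2471826 = 3·7^7 + 3·7^3 + 3·7^2 + 3·7 (b=7); 7→8: 3·8^8 + 3·8^3 + 3·8^2 + 3·8 = 50333400; 50333400−1 = 50333399
i=6: 50333399 = 3·8^8 + 3·8^3 + 3·8^2 + 2·8 + 7 (b=8); 8→9: 3·9^9 + 3·9^3 + 3·9^2 + 2·9 + 7 = 1162263922; 1162263922−1 = 1162263921
i=7: 1162263921 = 3·9^9 + 3·9^3 + 3·9^2 + 2·9 + 6 (b=9); 9→10: 3·10^10 + 3·10^3 + 3·10^2 + 2·10 + 6 = 30000003326; 30000003326−1 = 30000003325

ω^ω·3 + ω^3·3 + ω^2·3 + ω·2 + 5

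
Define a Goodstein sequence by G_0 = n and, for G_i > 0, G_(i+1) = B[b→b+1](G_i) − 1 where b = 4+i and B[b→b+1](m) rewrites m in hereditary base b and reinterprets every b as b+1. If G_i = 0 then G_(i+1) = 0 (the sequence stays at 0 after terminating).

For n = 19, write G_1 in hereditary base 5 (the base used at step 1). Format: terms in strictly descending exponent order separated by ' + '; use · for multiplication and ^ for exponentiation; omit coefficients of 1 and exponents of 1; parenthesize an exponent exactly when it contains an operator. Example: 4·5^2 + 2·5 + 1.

(0) 19|_4 = 4^2 + 3 ↦ 5^2 + 3|_5 = 28 ⇒ 27
(1) 27|_5 = 5^2 + 2 ↦ 6^2 + 2|_6 = 38 ⇒ 37

5^2 + 2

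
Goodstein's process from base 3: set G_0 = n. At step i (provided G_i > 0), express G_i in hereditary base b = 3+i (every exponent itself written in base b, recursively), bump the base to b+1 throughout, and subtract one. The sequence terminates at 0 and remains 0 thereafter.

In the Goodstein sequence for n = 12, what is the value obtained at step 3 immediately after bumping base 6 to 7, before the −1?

12 —HB3→ 3^2 + 3 —bump→ 4^2 + 4 = 20 —(−1)→ 19
19 —HB4→ 4^2 + 3 —bump→ 5^2 + 3 = 28 —(−1)→ 27
27 —HB5→ 5^2 + 2 —bump→ 6^2 + 2 = 38 —(−1)→ 37
37 —HB6→ 6^2 + 1 —bump→ 7^2 + 1 = 50 —(−1)→ 49

50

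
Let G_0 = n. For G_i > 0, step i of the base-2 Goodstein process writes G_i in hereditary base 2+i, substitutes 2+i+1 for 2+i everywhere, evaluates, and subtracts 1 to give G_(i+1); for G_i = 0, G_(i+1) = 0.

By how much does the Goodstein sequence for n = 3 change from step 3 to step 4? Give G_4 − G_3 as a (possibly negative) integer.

base 2: 3 = 2 + 1; at 3: 3 + 1 = 4; next = 3
base 3: 3 = 3; at 4: 4 = 4; next = 3
base 4: 3 = 3; at 5: 3 = 3; next = 2
base 5: 2 = 2; at 6: 2 = 2; next = 1

-1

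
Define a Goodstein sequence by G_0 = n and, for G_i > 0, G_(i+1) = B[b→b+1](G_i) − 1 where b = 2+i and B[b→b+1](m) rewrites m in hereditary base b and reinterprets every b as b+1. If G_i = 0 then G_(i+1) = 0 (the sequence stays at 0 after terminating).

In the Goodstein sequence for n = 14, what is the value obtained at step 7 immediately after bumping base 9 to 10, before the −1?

(0) 14|_2 = 2^(2 + 1) + 2^2 + 2 ↦ 3^(3 + 1) + 3^3 + 3|_3 = 111 ⇒ 110
(1) 110|_3 = 3^(3 + 1) + 3^3 + 2 ↦ 4^(4 + 1) + 4^4 + 2|_4 = 1282 ⇒ 1281
(2) 1281|_4 = 4^(4 + 1) + 4^4 + 1 ↦ 5^(5 + 1) + 5^5 + 1|_5 = 18751 ⇒ 18750
(3) 18750|_5 = 5^(5 + 1) + 5^5 ↦ 6^(6 + 1) + 6^6|_6 = 326592 ⇒ 326591
(4) 326591|_6 = 6^(6 + 1) + 5·6^5 + 5·6^4 + 5·6^3 + 5·6^2 + 5·6 + 5 ↦ 7^(7 + 1) + 5·7^5 + 5·7^4 + 5·7^3 + 5·7^2 + 5·7 + 5|_7 = 5862841 ⇒ 5862840
(5) 5862840|_7 = 7^(7 + 1) + 5·7^5 + 5·7^4 + 5·7^3 + 5·7^2 + 5·7 + 4 ↦ 8^(8 + 1) + 5·8^5 + 5·8^4 + 5·8^3 + 5·8^2 + 5·8 + 4|_8 = 134404972 ⇒ 134404971
(6) 134404971|_8 = 8^(8 + 1) + 5·8^5 + 5·8^4 + 5·8^3 + 5·8^2 + 5·8 + 3 ↦ 9^(9 + 1) + 5·9^5 + 5·9^4 + 5·9^3 + 5·9^2 + 5·9 + 3|_9 = 3487116549 ⇒ 3487116548
(7) 3487116548|_9 = 9^(9 + 1) + 5·9^5 + 5·9^4 + 5·9^3 + 5·9^2 + 5·9 + 2 ↦ 10^(10 + 1) + 5·10^5 + 5·10^4 + 5·10^3 + 5·10^2 + 5·10 + 2|_10 = 100000555552 ⇒ 100000555551

100000555552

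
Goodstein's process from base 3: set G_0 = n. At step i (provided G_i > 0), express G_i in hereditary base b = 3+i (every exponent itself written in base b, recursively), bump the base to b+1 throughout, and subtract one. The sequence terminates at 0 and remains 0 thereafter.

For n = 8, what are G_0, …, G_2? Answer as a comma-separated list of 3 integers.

8, 9, 10

G_0=8  [base 3] 2·3 + 2  →[3↦4]→  2·4 + 2 = 10  −1 ⇒ G_1=9
G_1=9  [base 4] 2·4 + 1  →[4↦5]→  2·5 + 1 = 11  −1 ⇒ G_2=10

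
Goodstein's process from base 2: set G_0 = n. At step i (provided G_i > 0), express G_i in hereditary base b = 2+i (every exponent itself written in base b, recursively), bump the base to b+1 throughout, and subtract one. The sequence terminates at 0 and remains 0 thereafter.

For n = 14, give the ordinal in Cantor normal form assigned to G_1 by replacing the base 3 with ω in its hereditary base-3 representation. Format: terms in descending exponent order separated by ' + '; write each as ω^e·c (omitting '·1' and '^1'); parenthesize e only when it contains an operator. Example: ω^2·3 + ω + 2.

step 0: 14 = 2^(2 + 1) + 2^2 + 2; sub 3 for 2: 3^(3 + 1) + 3^3 + 3; = 111; G_1 = 111−1 = 110
step 1: 110 = 3^(3 + 1) + 3^3 + 2; sub 4 for 3: 4^(4 + 1) + 4^4 + 2; = 1282; G_2 = 1282−1 = 1281

ω^(ω + 1) + ω^ω + 2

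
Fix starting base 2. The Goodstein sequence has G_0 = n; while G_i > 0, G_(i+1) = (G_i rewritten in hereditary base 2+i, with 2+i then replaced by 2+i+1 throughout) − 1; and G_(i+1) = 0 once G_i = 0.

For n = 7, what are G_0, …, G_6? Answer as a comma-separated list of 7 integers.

7, 30, 259, 3127, 46657, 823543, 16777215

(0) 7|_2 = 2^2 + 2 + 1 ↦ 3^3 + 3 + 1|_3 = 31 ⇒ 30
(1) 30|_3 = 3^3 + 3 ↦ 4^4 + 4|_4 = 260 ⇒ 259
(2) 259|_4 = 4^4 + 3 ↦ 5^5 + 3|_5 = 3128 ⇒ 3127
(3) 3127|_5 = 5^5 + 2 ↦ 6^6 + 2|_6 = 46658 ⇒ 46657
(4) 46657|_6 = 6^6 + 1 ↦ 7^7 + 1|_7 = 823544 ⇒ 823543
(5) 823543|_7 = 7^7 ↦ 8^8|_8 = 16777216 ⇒ 16777215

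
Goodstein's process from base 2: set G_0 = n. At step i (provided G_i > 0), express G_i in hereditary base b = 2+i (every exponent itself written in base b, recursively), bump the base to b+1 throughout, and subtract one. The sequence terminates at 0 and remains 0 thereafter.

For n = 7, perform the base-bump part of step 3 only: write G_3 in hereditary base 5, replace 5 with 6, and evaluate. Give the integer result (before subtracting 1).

46658

i=0: 7 = 2^2 + 2 + 1 (b=2); 2→3: 3^3 + 3 + 1 = 31; 31−1 = 30
i=1: 30 = 3^3 + 3 (b=3); 3→4: 4^4 + 4 = 260; 260−1 = 259
i=2: 259 = 4^4 + 3 (b=4); 4→5: 5^5 + 3 = 3128; 3128−1 = 3127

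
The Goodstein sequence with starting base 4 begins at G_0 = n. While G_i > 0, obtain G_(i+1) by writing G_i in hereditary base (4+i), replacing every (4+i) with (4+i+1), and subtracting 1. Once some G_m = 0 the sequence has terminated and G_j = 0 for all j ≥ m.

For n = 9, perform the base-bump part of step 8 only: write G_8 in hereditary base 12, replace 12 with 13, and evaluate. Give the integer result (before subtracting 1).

G_0=9  [base 4] 2·4 + 1  →[4↦5]→  2·5 + 1 = 11  −1 ⇒ G_1=10
G_1=10  [base 5] 2·5  →[5↦6]→  2·6 = 12  −1 ⇒ G_2=11
G_2=11  [base 6] 6 + 5  →[6↦7]→  7 + 5 = 12  −1 ⇒ G_3=11
G_3=11  [base 7] 7 + 4  →[7↦8]→  8 + 4 = 12  −1 ⇒ G_4=11
G_4=11  [base 8] 8 + 3  →[8↦9]→  9 + 3 = 12  −1 ⇒ G_5=11
G_5=11  [base 9] 9 + 2  →[9↦10]→  10 + 2 = 12  −1 ⇒ G_6=11
G_6=11  [base 10] 10 + 1  →[10↦11]→  11 + 1 = 12  −1 ⇒ G_7=11
G_7=11  [base 11] 11  →[11↦12]→  12 = 12  −1 ⇒ G_8=11
G_8=11  [base 12] 11  →[12↦13]→  11 = 11  −1 ⇒ G_9=10

11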